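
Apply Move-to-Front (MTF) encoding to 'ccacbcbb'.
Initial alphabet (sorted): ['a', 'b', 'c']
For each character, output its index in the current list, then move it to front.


MTF encoding:
'c': index 2 in ['a', 'b', 'c'] -> ['c', 'a', 'b']
'c': index 0 in ['c', 'a', 'b'] -> ['c', 'a', 'b']
'a': index 1 in ['c', 'a', 'b'] -> ['a', 'c', 'b']
'c': index 1 in ['a', 'c', 'b'] -> ['c', 'a', 'b']
'b': index 2 in ['c', 'a', 'b'] -> ['b', 'c', 'a']
'c': index 1 in ['b', 'c', 'a'] -> ['c', 'b', 'a']
'b': index 1 in ['c', 'b', 'a'] -> ['b', 'c', 'a']
'b': index 0 in ['b', 'c', 'a'] -> ['b', 'c', 'a']


Output: [2, 0, 1, 1, 2, 1, 1, 0]


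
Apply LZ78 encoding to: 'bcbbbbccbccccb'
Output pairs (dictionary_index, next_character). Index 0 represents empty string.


LZ78 encoding steps:
Dictionary: {0: ''}
Step 1: w='' (idx 0), next='b' -> output (0, 'b'), add 'b' as idx 1
Step 2: w='' (idx 0), next='c' -> output (0, 'c'), add 'c' as idx 2
Step 3: w='b' (idx 1), next='b' -> output (1, 'b'), add 'bb' as idx 3
Step 4: w='bb' (idx 3), next='c' -> output (3, 'c'), add 'bbc' as idx 4
Step 5: w='c' (idx 2), next='b' -> output (2, 'b'), add 'cb' as idx 5
Step 6: w='c' (idx 2), next='c' -> output (2, 'c'), add 'cc' as idx 6
Step 7: w='cc' (idx 6), next='b' -> output (6, 'b'), add 'ccb' as idx 7


Encoded: [(0, 'b'), (0, 'c'), (1, 'b'), (3, 'c'), (2, 'b'), (2, 'c'), (6, 'b')]


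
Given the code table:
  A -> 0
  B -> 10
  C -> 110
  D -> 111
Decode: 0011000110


Decoding:
0 -> A
0 -> A
110 -> C
0 -> A
0 -> A
110 -> C


Result: AACAAC


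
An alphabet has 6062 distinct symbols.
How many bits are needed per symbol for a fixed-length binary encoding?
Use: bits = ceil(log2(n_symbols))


log2(6062) = 12.5656
Bracket: 2^12 = 4096 < 6062 <= 2^13 = 8192
So ceil(log2(6062)) = 13

bits = ceil(log2(6062)) = ceil(12.5656) = 13 bits


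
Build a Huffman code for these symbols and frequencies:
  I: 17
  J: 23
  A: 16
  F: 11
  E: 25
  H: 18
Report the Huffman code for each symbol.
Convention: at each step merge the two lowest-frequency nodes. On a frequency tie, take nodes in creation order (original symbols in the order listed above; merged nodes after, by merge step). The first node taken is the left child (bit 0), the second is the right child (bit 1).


Huffman tree construction:
Step 1: Merge F(11) + A(16) = 27
Step 2: Merge I(17) + H(18) = 35
Step 3: Merge J(23) + E(25) = 48
Step 4: Merge (F+A)(27) + (I+H)(35) = 62
Step 5: Merge (J+E)(48) + ((F+A)+(I+H))(62) = 110
Read each symbol's code off the tree from the root (left child = 0, right child = 1).

Codes:
  I: 110 (length 3)
  J: 00 (length 2)
  A: 101 (length 3)
  F: 100 (length 3)
  E: 01 (length 2)
  H: 111 (length 3)
Average code length: 282/110 = 2.5636 bits/symbol


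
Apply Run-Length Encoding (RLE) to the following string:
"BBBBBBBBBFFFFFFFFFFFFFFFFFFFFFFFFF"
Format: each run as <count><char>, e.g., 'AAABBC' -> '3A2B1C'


Scanning runs left to right:
  i=0: run of 'B' x 9 -> '9B'
  i=9: run of 'F' x 25 -> '25F'

RLE = 9B25F


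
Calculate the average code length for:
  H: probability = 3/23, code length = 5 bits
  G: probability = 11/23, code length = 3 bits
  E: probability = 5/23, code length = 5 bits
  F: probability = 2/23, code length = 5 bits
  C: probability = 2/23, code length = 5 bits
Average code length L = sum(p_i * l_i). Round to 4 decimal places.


Weighted contributions p_i * l_i:
  H: (3/23) * 5 = 15/23
  G: (11/23) * 3 = 33/23
  E: (5/23) * 5 = 25/23
  F: (2/23) * 5 = 10/23
  C: (2/23) * 5 = 10/23
Sum = (15 + 33 + 25 + 10 + 10)/23 = 93/23

L = 93/23 = 4.0435 bits/symbol


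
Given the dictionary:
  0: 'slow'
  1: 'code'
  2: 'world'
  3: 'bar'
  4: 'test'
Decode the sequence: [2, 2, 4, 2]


Look up each index in the dictionary:
  2 -> 'world'
  2 -> 'world'
  4 -> 'test'
  2 -> 'world'

Decoded: "world world test world"


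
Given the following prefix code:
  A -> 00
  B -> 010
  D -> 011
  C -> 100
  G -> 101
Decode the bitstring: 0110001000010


Decoding step by step:
Bits 011 -> D
Bits 00 -> A
Bits 010 -> B
Bits 00 -> A
Bits 010 -> B


Decoded message: DABAB


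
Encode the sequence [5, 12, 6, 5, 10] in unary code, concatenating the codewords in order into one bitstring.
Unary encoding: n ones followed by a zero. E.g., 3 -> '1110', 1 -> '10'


Encode each number as n ones followed by a terminating 0:
  5 -> 111110 (6 bits)
  12 -> 1111111111110 (13 bits)
  6 -> 1111110 (7 bits)
  5 -> 111110 (6 bits)
  10 -> 11111111110 (11 bits)
Total length = 6 + 13 + 7 + 6 + 11 = 43 bits.

Unary([5, 12, 6, 5, 10]) = 1111101111111111110111111011111011111111110 (43 bits)


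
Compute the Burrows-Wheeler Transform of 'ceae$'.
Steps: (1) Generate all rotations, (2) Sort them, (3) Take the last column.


Rotations (sorted):
  0: $ceae -> last char: e
  1: ae$ce -> last char: e
  2: ceae$ -> last char: $
  3: e$cea -> last char: a
  4: eae$c -> last char: c


BWT = ee$ac


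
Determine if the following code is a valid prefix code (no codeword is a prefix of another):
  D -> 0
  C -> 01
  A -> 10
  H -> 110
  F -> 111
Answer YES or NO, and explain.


Checking each pair (does one codeword prefix another?):
  D='0' vs C='01': prefix -- VIOLATION

NO -- this is NOT a valid prefix code. D (0) is a prefix of C (01).


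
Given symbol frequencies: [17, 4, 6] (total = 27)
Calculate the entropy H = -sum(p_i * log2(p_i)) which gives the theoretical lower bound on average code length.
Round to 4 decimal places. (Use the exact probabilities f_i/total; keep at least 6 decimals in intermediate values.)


Per-symbol terms -p_i * log2(p_i) with p_i = f_i/27:
  p = 17/27 = 0.629630: log2(p) = -0.667425, -p*log2(p) = 0.420230
  p = 4/27 = 0.148148: log2(p) = -2.754888, -p*log2(p) = 0.408131
  p = 6/27 = 0.222222: log2(p) = -2.169925, -p*log2(p) = 0.482206
H = 0.420230 + 0.408131 + 0.482206 = 1.310567

H = 1.3106 bits/symbol


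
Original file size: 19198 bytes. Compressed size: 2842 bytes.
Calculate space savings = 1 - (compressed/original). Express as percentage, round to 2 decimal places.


ratio = compressed/original = 2842/19198 = 0.148036
savings = 1 - ratio = 1 - 0.148036 = 0.851964
as a percentage: 0.851964 * 100 = 85.2%

Space savings = 1 - 2842/19198 = 85.2%


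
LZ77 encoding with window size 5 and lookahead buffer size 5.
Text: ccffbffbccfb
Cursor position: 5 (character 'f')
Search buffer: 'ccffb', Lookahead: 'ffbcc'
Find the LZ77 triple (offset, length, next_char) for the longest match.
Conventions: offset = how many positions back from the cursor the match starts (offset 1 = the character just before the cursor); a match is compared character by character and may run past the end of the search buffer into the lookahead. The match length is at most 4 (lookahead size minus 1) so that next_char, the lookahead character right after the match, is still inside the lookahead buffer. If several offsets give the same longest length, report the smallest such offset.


Try each offset into the search buffer:
  offset=1 (pos 4, char 'b'): match length 0
  offset=2 (pos 3, char 'f'): match length 1
  offset=3 (pos 2, char 'f'): match length 3
  offset=4 (pos 1, char 'c'): match length 0
  offset=5 (pos 0, char 'c'): match length 0
Longest match has length 3 at offset 3.
next_char = character at position 5 + 3 = 8 -> 'c'

Best match: offset=3, length=3 (matching 'ffb' starting at position 2)
LZ77 triple: (3, 3, 'c')


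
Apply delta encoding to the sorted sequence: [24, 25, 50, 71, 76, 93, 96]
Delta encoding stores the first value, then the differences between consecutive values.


First value: 24
Deltas:
  25 - 24 = 1
  50 - 25 = 25
  71 - 50 = 21
  76 - 71 = 5
  93 - 76 = 17
  96 - 93 = 3


Delta encoded: [24, 1, 25, 21, 5, 17, 3]


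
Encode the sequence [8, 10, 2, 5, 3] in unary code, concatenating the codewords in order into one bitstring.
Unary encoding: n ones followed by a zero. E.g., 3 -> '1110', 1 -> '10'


Encode each number as n ones followed by a terminating 0:
  8 -> 111111110 (9 bits)
  10 -> 11111111110 (11 bits)
  2 -> 110 (3 bits)
  5 -> 111110 (6 bits)
  3 -> 1110 (4 bits)
Total length = 9 + 11 + 3 + 6 + 4 = 33 bits.

Unary([8, 10, 2, 5, 3]) = 111111110111111111101101111101110 (33 bits)


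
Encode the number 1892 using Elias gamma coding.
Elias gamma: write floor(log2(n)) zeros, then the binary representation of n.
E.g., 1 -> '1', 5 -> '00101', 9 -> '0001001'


num_bits = floor(log2(1892)) + 1 = 11
leading_zeros = num_bits - 1 = 10
binary(1892) = 11101100100

Elias gamma(1892) = '0000000000' + '11101100100' = 000000000011101100100 (21 bits)


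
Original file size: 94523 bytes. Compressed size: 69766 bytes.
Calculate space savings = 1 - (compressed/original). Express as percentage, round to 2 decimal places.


ratio = compressed/original = 69766/94523 = 0.738085
savings = 1 - ratio = 1 - 0.738085 = 0.261915
as a percentage: 0.261915 * 100 = 26.19%

Space savings = 1 - 69766/94523 = 26.19%


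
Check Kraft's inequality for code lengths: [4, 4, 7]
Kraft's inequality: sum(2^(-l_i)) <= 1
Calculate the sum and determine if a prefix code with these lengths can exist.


Sum = 2^(-4) + 2^(-4) + 2^(-7)
    = 0.0625 + 0.0625 + 0.0078125
    = 17/128 = 0.1328125
Since 0.1328125 <= 1, Kraft's inequality IS satisfied.
A prefix code with these lengths CAN exist.

Kraft sum = 0.1328125. Satisfied.


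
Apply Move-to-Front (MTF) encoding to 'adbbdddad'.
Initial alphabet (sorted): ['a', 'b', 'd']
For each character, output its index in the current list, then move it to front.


MTF encoding:
'a': index 0 in ['a', 'b', 'd'] -> ['a', 'b', 'd']
'd': index 2 in ['a', 'b', 'd'] -> ['d', 'a', 'b']
'b': index 2 in ['d', 'a', 'b'] -> ['b', 'd', 'a']
'b': index 0 in ['b', 'd', 'a'] -> ['b', 'd', 'a']
'd': index 1 in ['b', 'd', 'a'] -> ['d', 'b', 'a']
'd': index 0 in ['d', 'b', 'a'] -> ['d', 'b', 'a']
'd': index 0 in ['d', 'b', 'a'] -> ['d', 'b', 'a']
'a': index 2 in ['d', 'b', 'a'] -> ['a', 'd', 'b']
'd': index 1 in ['a', 'd', 'b'] -> ['d', 'a', 'b']


Output: [0, 2, 2, 0, 1, 0, 0, 2, 1]


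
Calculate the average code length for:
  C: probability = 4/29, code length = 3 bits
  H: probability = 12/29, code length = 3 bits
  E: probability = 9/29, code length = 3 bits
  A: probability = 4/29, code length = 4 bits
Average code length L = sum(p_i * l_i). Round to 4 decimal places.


Weighted contributions p_i * l_i:
  C: (4/29) * 3 = 12/29
  H: (12/29) * 3 = 36/29
  E: (9/29) * 3 = 27/29
  A: (4/29) * 4 = 16/29
Sum = (12 + 36 + 27 + 16)/29 = 91/29

L = 91/29 = 3.1379 bits/symbol


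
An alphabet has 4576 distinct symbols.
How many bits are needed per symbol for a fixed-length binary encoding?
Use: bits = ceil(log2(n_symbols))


log2(4576) = 12.1599
Bracket: 2^12 = 4096 < 4576 <= 2^13 = 8192
So ceil(log2(4576)) = 13

bits = ceil(log2(4576)) = ceil(12.1599) = 13 bits


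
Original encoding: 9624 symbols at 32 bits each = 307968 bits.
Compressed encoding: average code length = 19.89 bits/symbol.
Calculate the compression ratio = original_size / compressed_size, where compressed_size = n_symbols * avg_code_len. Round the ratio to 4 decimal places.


original_size = n_symbols * orig_bits = 9624 * 32 = 307968 bits
compressed_size = n_symbols * avg_code_len = 9624 * 19.89 = 191421.36 bits
ratio = original_size / compressed_size = 307968 / 191421.36 = 1.6088

Compression ratio = 1.6088


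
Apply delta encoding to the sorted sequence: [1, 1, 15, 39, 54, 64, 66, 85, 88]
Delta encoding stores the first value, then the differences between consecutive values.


First value: 1
Deltas:
  1 - 1 = 0
  15 - 1 = 14
  39 - 15 = 24
  54 - 39 = 15
  64 - 54 = 10
  66 - 64 = 2
  85 - 66 = 19
  88 - 85 = 3


Delta encoded: [1, 0, 14, 24, 15, 10, 2, 19, 3]


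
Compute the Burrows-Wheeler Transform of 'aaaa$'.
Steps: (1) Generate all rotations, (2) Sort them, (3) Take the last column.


Rotations (sorted):
  0: $aaaa -> last char: a
  1: a$aaa -> last char: a
  2: aa$aa -> last char: a
  3: aaa$a -> last char: a
  4: aaaa$ -> last char: $


BWT = aaaa$


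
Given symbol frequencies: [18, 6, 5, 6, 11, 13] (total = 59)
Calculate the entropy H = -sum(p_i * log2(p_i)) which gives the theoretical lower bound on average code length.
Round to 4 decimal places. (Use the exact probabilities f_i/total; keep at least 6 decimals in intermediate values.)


Per-symbol terms -p_i * log2(p_i) with p_i = f_i/59:
  p = 18/59 = 0.305085: log2(p) = -1.712718, -p*log2(p) = 0.522524
  p = 6/59 = 0.101695: log2(p) = -3.297681, -p*log2(p) = 0.335357
  p = 5/59 = 0.084746: log2(p) = -3.560715, -p*log2(p) = 0.301756
  p = 6/59 = 0.101695: log2(p) = -3.297681, -p*log2(p) = 0.335357
  p = 11/59 = 0.186441: log2(p) = -2.423211, -p*log2(p) = 0.451785
  p = 13/59 = 0.220339: log2(p) = -2.182203, -p*log2(p) = 0.480824
H = 0.522524 + 0.335357 + 0.301756 + 0.335357 + 0.451785 + 0.480824 = 2.427603

H = 2.4276 bits/symbol


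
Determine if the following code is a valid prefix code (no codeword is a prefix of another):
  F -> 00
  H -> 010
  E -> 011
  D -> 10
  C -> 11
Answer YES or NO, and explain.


Checking each pair (does one codeword prefix another?):
  F='00' vs H='010': no prefix
  F='00' vs E='011': no prefix
  F='00' vs D='10': no prefix
  F='00' vs C='11': no prefix
  H='010' vs F='00': no prefix
  H='010' vs E='011': no prefix
  H='010' vs D='10': no prefix
  H='010' vs C='11': no prefix
  E='011' vs F='00': no prefix
  E='011' vs H='010': no prefix
  E='011' vs D='10': no prefix
  E='011' vs C='11': no prefix
  D='10' vs F='00': no prefix
  D='10' vs H='010': no prefix
  D='10' vs E='011': no prefix
  D='10' vs C='11': no prefix
  C='11' vs F='00': no prefix
  C='11' vs H='010': no prefix
  C='11' vs E='011': no prefix
  C='11' vs D='10': no prefix
No violation found over all pairs.

YES -- this is a valid prefix code. No codeword is a prefix of any other codeword.


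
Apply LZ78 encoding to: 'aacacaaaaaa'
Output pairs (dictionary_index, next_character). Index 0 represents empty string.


LZ78 encoding steps:
Dictionary: {0: ''}
Step 1: w='' (idx 0), next='a' -> output (0, 'a'), add 'a' as idx 1
Step 2: w='a' (idx 1), next='c' -> output (1, 'c'), add 'ac' as idx 2
Step 3: w='ac' (idx 2), next='a' -> output (2, 'a'), add 'aca' as idx 3
Step 4: w='a' (idx 1), next='a' -> output (1, 'a'), add 'aa' as idx 4
Step 5: w='aa' (idx 4), next='a' -> output (4, 'a'), add 'aaa' as idx 5


Encoded: [(0, 'a'), (1, 'c'), (2, 'a'), (1, 'a'), (4, 'a')]


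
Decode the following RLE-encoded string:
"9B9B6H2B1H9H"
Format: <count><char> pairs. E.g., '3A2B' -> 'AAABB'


Expanding each <count><char> pair:
  9B -> 'BBBBBBBBB'
  9B -> 'BBBBBBBBB'
  6H -> 'HHHHHH'
  2B -> 'BB'
  1H -> 'H'
  9H -> 'HHHHHHHHH'

Decoded = BBBBBBBBBBBBBBBBBBHHHHHHBBHHHHHHHHHH


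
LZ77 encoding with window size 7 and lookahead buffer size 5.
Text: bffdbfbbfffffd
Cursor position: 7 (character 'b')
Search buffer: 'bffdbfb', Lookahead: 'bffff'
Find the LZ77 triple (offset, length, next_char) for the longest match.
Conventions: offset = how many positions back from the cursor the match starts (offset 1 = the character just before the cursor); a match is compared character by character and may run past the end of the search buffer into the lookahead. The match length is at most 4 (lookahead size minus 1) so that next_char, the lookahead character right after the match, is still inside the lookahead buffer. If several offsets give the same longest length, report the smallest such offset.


Try each offset into the search buffer:
  offset=1 (pos 6, char 'b'): match length 1
  offset=2 (pos 5, char 'f'): match length 0
  offset=3 (pos 4, char 'b'): match length 2
  offset=4 (pos 3, char 'd'): match length 0
  offset=5 (pos 2, char 'f'): match length 0
  offset=6 (pos 1, char 'f'): match length 0
  offset=7 (pos 0, char 'b'): match length 3
Longest match has length 3 at offset 7.
next_char = character at position 7 + 3 = 10 -> 'f'

Best match: offset=7, length=3 (matching 'bff' starting at position 0)
LZ77 triple: (7, 3, 'f')


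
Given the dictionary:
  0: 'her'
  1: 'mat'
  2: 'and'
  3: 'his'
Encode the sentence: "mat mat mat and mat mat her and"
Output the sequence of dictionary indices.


Look up each word in the dictionary:
  'mat' -> 1
  'mat' -> 1
  'mat' -> 1
  'and' -> 2
  'mat' -> 1
  'mat' -> 1
  'her' -> 0
  'and' -> 2

Encoded: [1, 1, 1, 2, 1, 1, 0, 2]


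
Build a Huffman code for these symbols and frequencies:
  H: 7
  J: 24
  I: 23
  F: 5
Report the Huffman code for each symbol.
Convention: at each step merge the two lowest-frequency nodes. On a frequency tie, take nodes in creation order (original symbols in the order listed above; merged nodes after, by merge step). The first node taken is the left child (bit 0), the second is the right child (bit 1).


Huffman tree construction:
Step 1: Merge F(5) + H(7) = 12
Step 2: Merge (F+H)(12) + I(23) = 35
Step 3: Merge J(24) + ((F+H)+I)(35) = 59
Read each symbol's code off the tree from the root (left child = 0, right child = 1).

Codes:
  H: 101 (length 3)
  J: 0 (length 1)
  I: 11 (length 2)
  F: 100 (length 3)
Average code length: 106/59 = 1.7966 bits/symbol


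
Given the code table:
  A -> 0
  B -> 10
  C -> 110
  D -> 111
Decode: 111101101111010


Decoding:
111 -> D
10 -> B
110 -> C
111 -> D
10 -> B
10 -> B


Result: DBCDBB


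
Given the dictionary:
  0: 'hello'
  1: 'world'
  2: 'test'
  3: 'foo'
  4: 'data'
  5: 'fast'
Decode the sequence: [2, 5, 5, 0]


Look up each index in the dictionary:
  2 -> 'test'
  5 -> 'fast'
  5 -> 'fast'
  0 -> 'hello'

Decoded: "test fast fast hello"


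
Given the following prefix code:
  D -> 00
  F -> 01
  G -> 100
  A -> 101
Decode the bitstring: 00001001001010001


Decoding step by step:
Bits 00 -> D
Bits 00 -> D
Bits 100 -> G
Bits 100 -> G
Bits 101 -> A
Bits 00 -> D
Bits 01 -> F


Decoded message: DDGGADF


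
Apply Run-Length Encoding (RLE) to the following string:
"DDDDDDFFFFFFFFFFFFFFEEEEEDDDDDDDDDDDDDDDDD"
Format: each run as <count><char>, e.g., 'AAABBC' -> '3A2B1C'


Scanning runs left to right:
  i=0: run of 'D' x 6 -> '6D'
  i=6: run of 'F' x 14 -> '14F'
  i=20: run of 'E' x 5 -> '5E'
  i=25: run of 'D' x 17 -> '17D'

RLE = 6D14F5E17D


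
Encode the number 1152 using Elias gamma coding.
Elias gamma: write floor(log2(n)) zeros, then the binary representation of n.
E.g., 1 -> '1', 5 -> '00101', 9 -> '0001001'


num_bits = floor(log2(1152)) + 1 = 11
leading_zeros = num_bits - 1 = 10
binary(1152) = 10010000000

Elias gamma(1152) = '0000000000' + '10010000000' = 000000000010010000000 (21 bits)


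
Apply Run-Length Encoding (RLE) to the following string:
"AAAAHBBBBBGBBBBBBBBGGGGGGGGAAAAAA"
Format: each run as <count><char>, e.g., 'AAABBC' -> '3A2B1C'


Scanning runs left to right:
  i=0: run of 'A' x 4 -> '4A'
  i=4: run of 'H' x 1 -> '1H'
  i=5: run of 'B' x 5 -> '5B'
  i=10: run of 'G' x 1 -> '1G'
  i=11: run of 'B' x 8 -> '8B'
  i=19: run of 'G' x 8 -> '8G'
  i=27: run of 'A' x 6 -> '6A'

RLE = 4A1H5B1G8B8G6A


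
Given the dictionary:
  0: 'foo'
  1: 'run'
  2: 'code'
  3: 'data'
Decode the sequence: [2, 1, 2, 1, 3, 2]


Look up each index in the dictionary:
  2 -> 'code'
  1 -> 'run'
  2 -> 'code'
  1 -> 'run'
  3 -> 'data'
  2 -> 'code'

Decoded: "code run code run data code"


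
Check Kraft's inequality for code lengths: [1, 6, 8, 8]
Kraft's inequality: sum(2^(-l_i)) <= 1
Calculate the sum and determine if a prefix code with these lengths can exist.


Sum = 2^(-1) + 2^(-6) + 2^(-8) + 2^(-8)
    = 0.5 + 0.015625 + 0.00390625 + 0.00390625
    = 134/256 = 0.5234375
Since 0.5234375 <= 1, Kraft's inequality IS satisfied.
A prefix code with these lengths CAN exist.

Kraft sum = 0.5234375. Satisfied.


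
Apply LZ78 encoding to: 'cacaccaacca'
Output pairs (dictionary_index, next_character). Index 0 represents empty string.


LZ78 encoding steps:
Dictionary: {0: ''}
Step 1: w='' (idx 0), next='c' -> output (0, 'c'), add 'c' as idx 1
Step 2: w='' (idx 0), next='a' -> output (0, 'a'), add 'a' as idx 2
Step 3: w='c' (idx 1), next='a' -> output (1, 'a'), add 'ca' as idx 3
Step 4: w='c' (idx 1), next='c' -> output (1, 'c'), add 'cc' as idx 4
Step 5: w='a' (idx 2), next='a' -> output (2, 'a'), add 'aa' as idx 5
Step 6: w='cc' (idx 4), next='a' -> output (4, 'a'), add 'cca' as idx 6


Encoded: [(0, 'c'), (0, 'a'), (1, 'a'), (1, 'c'), (2, 'a'), (4, 'a')]


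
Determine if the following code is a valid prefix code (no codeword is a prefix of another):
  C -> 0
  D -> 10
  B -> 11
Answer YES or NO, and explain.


Checking each pair (does one codeword prefix another?):
  C='0' vs D='10': no prefix
  C='0' vs B='11': no prefix
  D='10' vs C='0': no prefix
  D='10' vs B='11': no prefix
  B='11' vs C='0': no prefix
  B='11' vs D='10': no prefix
No violation found over all pairs.

YES -- this is a valid prefix code. No codeword is a prefix of any other codeword.


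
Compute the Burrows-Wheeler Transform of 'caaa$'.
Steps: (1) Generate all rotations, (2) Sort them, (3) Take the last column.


Rotations (sorted):
  0: $caaa -> last char: a
  1: a$caa -> last char: a
  2: aa$ca -> last char: a
  3: aaa$c -> last char: c
  4: caaa$ -> last char: $


BWT = aaac$


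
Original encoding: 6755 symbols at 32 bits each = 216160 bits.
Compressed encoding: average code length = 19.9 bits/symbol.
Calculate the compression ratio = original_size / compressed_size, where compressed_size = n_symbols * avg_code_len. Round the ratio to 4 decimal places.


original_size = n_symbols * orig_bits = 6755 * 32 = 216160 bits
compressed_size = n_symbols * avg_code_len = 6755 * 19.9 = 134424.5 bits
ratio = original_size / compressed_size = 216160 / 134424.5 = 1.608

Compression ratio = 1.608


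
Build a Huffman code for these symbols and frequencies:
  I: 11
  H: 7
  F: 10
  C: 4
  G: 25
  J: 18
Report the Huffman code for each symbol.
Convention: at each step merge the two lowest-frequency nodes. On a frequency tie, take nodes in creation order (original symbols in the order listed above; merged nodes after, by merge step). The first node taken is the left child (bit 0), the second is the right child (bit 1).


Huffman tree construction:
Step 1: Merge C(4) + H(7) = 11
Step 2: Merge F(10) + I(11) = 21
Step 3: Merge (C+H)(11) + J(18) = 29
Step 4: Merge (F+I)(21) + G(25) = 46
Step 5: Merge ((C+H)+J)(29) + ((F+I)+G)(46) = 75
Read each symbol's code off the tree from the root (left child = 0, right child = 1).

Codes:
  I: 101 (length 3)
  H: 001 (length 3)
  F: 100 (length 3)
  C: 000 (length 3)
  G: 11 (length 2)
  J: 01 (length 2)
Average code length: 182/75 = 2.4267 bits/symbol


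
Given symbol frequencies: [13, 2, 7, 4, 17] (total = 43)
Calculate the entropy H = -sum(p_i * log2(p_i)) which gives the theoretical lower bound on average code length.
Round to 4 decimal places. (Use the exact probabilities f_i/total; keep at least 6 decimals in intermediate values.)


Per-symbol terms -p_i * log2(p_i) with p_i = f_i/43:
  p = 13/43 = 0.302326: log2(p) = -1.725825, -p*log2(p) = 0.521761
  p = 2/43 = 0.046512: log2(p) = -4.426265, -p*log2(p) = 0.205873
  p = 7/43 = 0.162791: log2(p) = -2.618910, -p*log2(p) = 0.426334
  p = 4/43 = 0.093023: log2(p) = -3.426265, -p*log2(p) = 0.318722
  p = 17/43 = 0.395349: log2(p) = -1.338802, -p*log2(p) = 0.529294
H = 0.521761 + 0.205873 + 0.426334 + 0.318722 + 0.529294 = 2.001984

H = 2.002 bits/symbol


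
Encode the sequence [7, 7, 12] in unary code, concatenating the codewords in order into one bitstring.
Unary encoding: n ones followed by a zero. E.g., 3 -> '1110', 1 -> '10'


Encode each number as n ones followed by a terminating 0:
  7 -> 11111110 (8 bits)
  7 -> 11111110 (8 bits)
  12 -> 1111111111110 (13 bits)
Total length = 8 + 8 + 13 = 29 bits.

Unary([7, 7, 12]) = 11111110111111101111111111110 (29 bits)


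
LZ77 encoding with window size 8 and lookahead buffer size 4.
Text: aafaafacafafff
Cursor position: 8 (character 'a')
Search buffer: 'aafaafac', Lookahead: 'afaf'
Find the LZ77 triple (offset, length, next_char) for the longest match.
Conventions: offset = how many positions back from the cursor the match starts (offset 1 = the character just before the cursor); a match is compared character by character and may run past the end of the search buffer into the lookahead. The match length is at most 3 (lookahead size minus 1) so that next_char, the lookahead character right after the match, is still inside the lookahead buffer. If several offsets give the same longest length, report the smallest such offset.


Try each offset into the search buffer:
  offset=1 (pos 7, char 'c'): match length 0
  offset=2 (pos 6, char 'a'): match length 1
  offset=3 (pos 5, char 'f'): match length 0
  offset=4 (pos 4, char 'a'): match length 3
  offset=5 (pos 3, char 'a'): match length 1
  offset=6 (pos 2, char 'f'): match length 0
  offset=7 (pos 1, char 'a'): match length 3
  offset=8 (pos 0, char 'a'): match length 1
Longest match has length 3, found at offsets 4, 7; take the smallest, offset 4.
next_char = character at position 8 + 3 = 11 -> 'f'

Best match: offset=4, length=3 (matching 'afa' starting at position 4)
LZ77 triple: (4, 3, 'f')


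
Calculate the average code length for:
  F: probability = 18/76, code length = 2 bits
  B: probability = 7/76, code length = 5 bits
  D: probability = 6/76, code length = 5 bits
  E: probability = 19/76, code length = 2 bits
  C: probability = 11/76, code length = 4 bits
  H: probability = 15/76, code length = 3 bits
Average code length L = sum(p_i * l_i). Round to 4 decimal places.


Weighted contributions p_i * l_i:
  F: (18/76) * 2 = 36/76
  B: (7/76) * 5 = 35/76
  D: (6/76) * 5 = 30/76
  E: (19/76) * 2 = 38/76
  C: (11/76) * 4 = 44/76
  H: (15/76) * 3 = 45/76
Sum = (36 + 35 + 30 + 38 + 44 + 45)/76 = 228/76

L = 228/76 = 3.0000 bits/symbol


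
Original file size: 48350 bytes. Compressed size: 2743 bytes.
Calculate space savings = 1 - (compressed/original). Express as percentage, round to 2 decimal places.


ratio = compressed/original = 2743/48350 = 0.056732
savings = 1 - ratio = 1 - 0.056732 = 0.943268
as a percentage: 0.943268 * 100 = 94.33%

Space savings = 1 - 2743/48350 = 94.33%


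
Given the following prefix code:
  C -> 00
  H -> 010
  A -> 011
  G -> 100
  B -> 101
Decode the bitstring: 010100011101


Decoding step by step:
Bits 010 -> H
Bits 100 -> G
Bits 011 -> A
Bits 101 -> B


Decoded message: HGAB


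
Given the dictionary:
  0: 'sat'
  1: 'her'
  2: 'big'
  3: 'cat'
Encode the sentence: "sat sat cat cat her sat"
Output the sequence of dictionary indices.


Look up each word in the dictionary:
  'sat' -> 0
  'sat' -> 0
  'cat' -> 3
  'cat' -> 3
  'her' -> 1
  'sat' -> 0

Encoded: [0, 0, 3, 3, 1, 0]


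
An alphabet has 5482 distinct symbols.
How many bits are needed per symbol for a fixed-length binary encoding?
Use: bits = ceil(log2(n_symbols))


log2(5482) = 12.4205
Bracket: 2^12 = 4096 < 5482 <= 2^13 = 8192
So ceil(log2(5482)) = 13

bits = ceil(log2(5482)) = ceil(12.4205) = 13 bits


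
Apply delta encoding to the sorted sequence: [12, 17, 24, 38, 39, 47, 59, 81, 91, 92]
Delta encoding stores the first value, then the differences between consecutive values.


First value: 12
Deltas:
  17 - 12 = 5
  24 - 17 = 7
  38 - 24 = 14
  39 - 38 = 1
  47 - 39 = 8
  59 - 47 = 12
  81 - 59 = 22
  91 - 81 = 10
  92 - 91 = 1


Delta encoded: [12, 5, 7, 14, 1, 8, 12, 22, 10, 1]


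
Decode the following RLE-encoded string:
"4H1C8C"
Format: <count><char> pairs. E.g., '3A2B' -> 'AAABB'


Expanding each <count><char> pair:
  4H -> 'HHHH'
  1C -> 'C'
  8C -> 'CCCCCCCC'

Decoded = HHHHCCCCCCCCC


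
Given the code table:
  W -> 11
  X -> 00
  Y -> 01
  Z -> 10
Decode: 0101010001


Decoding:
01 -> Y
01 -> Y
01 -> Y
00 -> X
01 -> Y


Result: YYYXY


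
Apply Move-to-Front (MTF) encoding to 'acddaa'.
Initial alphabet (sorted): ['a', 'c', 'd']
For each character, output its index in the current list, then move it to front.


MTF encoding:
'a': index 0 in ['a', 'c', 'd'] -> ['a', 'c', 'd']
'c': index 1 in ['a', 'c', 'd'] -> ['c', 'a', 'd']
'd': index 2 in ['c', 'a', 'd'] -> ['d', 'c', 'a']
'd': index 0 in ['d', 'c', 'a'] -> ['d', 'c', 'a']
'a': index 2 in ['d', 'c', 'a'] -> ['a', 'd', 'c']
'a': index 0 in ['a', 'd', 'c'] -> ['a', 'd', 'c']


Output: [0, 1, 2, 0, 2, 0]


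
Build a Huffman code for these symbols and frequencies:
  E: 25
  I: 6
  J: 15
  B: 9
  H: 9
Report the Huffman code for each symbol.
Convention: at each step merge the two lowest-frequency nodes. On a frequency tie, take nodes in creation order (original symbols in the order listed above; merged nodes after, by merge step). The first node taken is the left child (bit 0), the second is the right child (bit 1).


Huffman tree construction:
Step 1: Merge I(6) + B(9) = 15
Step 2: Merge H(9) + J(15) = 24
Step 3: Merge (I+B)(15) + (H+J)(24) = 39
Step 4: Merge E(25) + ((I+B)+(H+J))(39) = 64
Read each symbol's code off the tree from the root (left child = 0, right child = 1).

Codes:
  E: 0 (length 1)
  I: 100 (length 3)
  J: 111 (length 3)
  B: 101 (length 3)
  H: 110 (length 3)
Average code length: 142/64 = 2.2188 bits/symbol


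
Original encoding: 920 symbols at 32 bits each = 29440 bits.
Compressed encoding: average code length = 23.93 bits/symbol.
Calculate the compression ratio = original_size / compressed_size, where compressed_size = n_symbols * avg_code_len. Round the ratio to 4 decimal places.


original_size = n_symbols * orig_bits = 920 * 32 = 29440 bits
compressed_size = n_symbols * avg_code_len = 920 * 23.93 = 22015.6 bits
ratio = original_size / compressed_size = 29440 / 22015.6 = 1.3372

Compression ratio = 1.3372


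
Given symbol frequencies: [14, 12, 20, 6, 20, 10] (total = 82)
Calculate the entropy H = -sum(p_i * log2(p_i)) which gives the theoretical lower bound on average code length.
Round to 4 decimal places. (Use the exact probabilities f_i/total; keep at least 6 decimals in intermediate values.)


Per-symbol terms -p_i * log2(p_i) with p_i = f_i/82:
  p = 14/82 = 0.170732: log2(p) = -2.550197, -p*log2(p) = 0.435400
  p = 12/82 = 0.146341: log2(p) = -2.772590, -p*log2(p) = 0.405745
  p = 20/82 = 0.243902: log2(p) = -2.035624, -p*log2(p) = 0.496494
  p = 6/82 = 0.073171: log2(p) = -3.772590, -p*log2(p) = 0.276043
  p = 20/82 = 0.243902: log2(p) = -2.035624, -p*log2(p) = 0.496494
  p = 10/82 = 0.121951: log2(p) = -3.035624, -p*log2(p) = 0.370198
H = 0.435400 + 0.405745 + 0.496494 + 0.276043 + 0.496494 + 0.370198 = 2.480374

H = 2.4804 bits/symbol


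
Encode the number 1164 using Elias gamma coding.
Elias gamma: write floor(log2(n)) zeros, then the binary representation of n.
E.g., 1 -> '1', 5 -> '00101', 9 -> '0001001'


num_bits = floor(log2(1164)) + 1 = 11
leading_zeros = num_bits - 1 = 10
binary(1164) = 10010001100

Elias gamma(1164) = '0000000000' + '10010001100' = 000000000010010001100 (21 bits)


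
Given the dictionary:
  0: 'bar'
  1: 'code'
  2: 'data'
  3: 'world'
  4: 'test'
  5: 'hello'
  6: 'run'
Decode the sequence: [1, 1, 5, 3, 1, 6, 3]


Look up each index in the dictionary:
  1 -> 'code'
  1 -> 'code'
  5 -> 'hello'
  3 -> 'world'
  1 -> 'code'
  6 -> 'run'
  3 -> 'world'

Decoded: "code code hello world code run world"


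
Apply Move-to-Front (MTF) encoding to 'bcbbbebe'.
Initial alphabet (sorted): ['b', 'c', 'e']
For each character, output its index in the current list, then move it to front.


MTF encoding:
'b': index 0 in ['b', 'c', 'e'] -> ['b', 'c', 'e']
'c': index 1 in ['b', 'c', 'e'] -> ['c', 'b', 'e']
'b': index 1 in ['c', 'b', 'e'] -> ['b', 'c', 'e']
'b': index 0 in ['b', 'c', 'e'] -> ['b', 'c', 'e']
'b': index 0 in ['b', 'c', 'e'] -> ['b', 'c', 'e']
'e': index 2 in ['b', 'c', 'e'] -> ['e', 'b', 'c']
'b': index 1 in ['e', 'b', 'c'] -> ['b', 'e', 'c']
'e': index 1 in ['b', 'e', 'c'] -> ['e', 'b', 'c']


Output: [0, 1, 1, 0, 0, 2, 1, 1]


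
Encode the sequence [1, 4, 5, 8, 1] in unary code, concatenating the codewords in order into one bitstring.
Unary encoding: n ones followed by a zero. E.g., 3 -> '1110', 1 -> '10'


Encode each number as n ones followed by a terminating 0:
  1 -> 10 (2 bits)
  4 -> 11110 (5 bits)
  5 -> 111110 (6 bits)
  8 -> 111111110 (9 bits)
  1 -> 10 (2 bits)
Total length = 2 + 5 + 6 + 9 + 2 = 24 bits.

Unary([1, 4, 5, 8, 1]) = 101111011111011111111010 (24 bits)


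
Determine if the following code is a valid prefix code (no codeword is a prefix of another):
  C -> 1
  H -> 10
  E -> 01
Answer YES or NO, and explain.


Checking each pair (does one codeword prefix another?):
  C='1' vs H='10': prefix -- VIOLATION

NO -- this is NOT a valid prefix code. C (1) is a prefix of H (10).


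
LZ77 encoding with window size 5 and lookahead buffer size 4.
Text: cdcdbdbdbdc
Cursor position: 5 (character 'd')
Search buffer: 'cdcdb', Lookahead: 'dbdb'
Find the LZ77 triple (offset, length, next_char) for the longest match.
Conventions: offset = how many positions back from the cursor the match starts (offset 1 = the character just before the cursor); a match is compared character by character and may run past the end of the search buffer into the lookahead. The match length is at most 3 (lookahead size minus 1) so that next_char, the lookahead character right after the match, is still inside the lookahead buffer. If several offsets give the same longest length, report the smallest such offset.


Try each offset into the search buffer:
  offset=1 (pos 4, char 'b'): match length 0
  offset=2 (pos 3, char 'd'): match length 3
  offset=3 (pos 2, char 'c'): match length 0
  offset=4 (pos 1, char 'd'): match length 1
  offset=5 (pos 0, char 'c'): match length 0
Longest match has length 3 at offset 2.
next_char = character at position 5 + 3 = 8 -> 'b'

Best match: offset=2, length=3 (matching 'dbd' starting at position 3)
LZ77 triple: (2, 3, 'b')


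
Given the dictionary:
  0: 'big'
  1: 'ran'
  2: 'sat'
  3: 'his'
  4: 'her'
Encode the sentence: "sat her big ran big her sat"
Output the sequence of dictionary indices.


Look up each word in the dictionary:
  'sat' -> 2
  'her' -> 4
  'big' -> 0
  'ran' -> 1
  'big' -> 0
  'her' -> 4
  'sat' -> 2

Encoded: [2, 4, 0, 1, 0, 4, 2]


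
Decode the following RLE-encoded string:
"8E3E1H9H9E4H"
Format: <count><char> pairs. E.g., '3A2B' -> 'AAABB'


Expanding each <count><char> pair:
  8E -> 'EEEEEEEE'
  3E -> 'EEE'
  1H -> 'H'
  9H -> 'HHHHHHHHH'
  9E -> 'EEEEEEEEE'
  4H -> 'HHHH'

Decoded = EEEEEEEEEEEHHHHHHHHHHEEEEEEEEEHHHH


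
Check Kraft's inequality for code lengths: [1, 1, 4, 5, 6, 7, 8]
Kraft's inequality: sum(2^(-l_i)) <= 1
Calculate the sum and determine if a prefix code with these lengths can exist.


Sum = 2^(-1) + 2^(-1) + 2^(-4) + 2^(-5) + 2^(-6) + 2^(-7) + 2^(-8)
    = 0.5 + 0.5 + 0.0625 + 0.03125 + 0.015625 + 0.0078125 + 0.00390625
    = 287/256 = 1.12109375
Since 1.12109375 > 1, Kraft's inequality is NOT satisfied.
A prefix code with these lengths CANNOT exist.

Kraft sum = 1.12109375. Not satisfied.


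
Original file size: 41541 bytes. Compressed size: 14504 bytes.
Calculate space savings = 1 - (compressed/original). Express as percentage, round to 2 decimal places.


ratio = compressed/original = 14504/41541 = 0.349149
savings = 1 - ratio = 1 - 0.349149 = 0.650851
as a percentage: 0.650851 * 100 = 65.09%

Space savings = 1 - 14504/41541 = 65.09%


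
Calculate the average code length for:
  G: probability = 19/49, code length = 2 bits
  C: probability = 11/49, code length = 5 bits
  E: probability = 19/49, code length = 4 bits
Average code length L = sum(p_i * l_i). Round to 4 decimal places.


Weighted contributions p_i * l_i:
  G: (19/49) * 2 = 38/49
  C: (11/49) * 5 = 55/49
  E: (19/49) * 4 = 76/49
Sum = (38 + 55 + 76)/49 = 169/49

L = 169/49 = 3.4490 bits/symbol


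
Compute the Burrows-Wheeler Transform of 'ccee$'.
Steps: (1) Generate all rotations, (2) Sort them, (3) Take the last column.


Rotations (sorted):
  0: $ccee -> last char: e
  1: ccee$ -> last char: $
  2: cee$c -> last char: c
  3: e$cce -> last char: e
  4: ee$cc -> last char: c


BWT = e$cec


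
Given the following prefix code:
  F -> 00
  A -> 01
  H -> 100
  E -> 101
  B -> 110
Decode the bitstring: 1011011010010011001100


Decoding step by step:
Bits 101 -> E
Bits 101 -> E
Bits 101 -> E
Bits 00 -> F
Bits 100 -> H
Bits 110 -> B
Bits 01 -> A
Bits 100 -> H


Decoded message: EEEFHBAH


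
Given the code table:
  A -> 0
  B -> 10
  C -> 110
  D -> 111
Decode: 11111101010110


Decoding:
111 -> D
111 -> D
0 -> A
10 -> B
10 -> B
110 -> C


Result: DDABBC


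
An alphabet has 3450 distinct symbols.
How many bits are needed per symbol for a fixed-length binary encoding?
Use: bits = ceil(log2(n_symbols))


log2(3450) = 11.7524
Bracket: 2^11 = 2048 < 3450 <= 2^12 = 4096
So ceil(log2(3450)) = 12

bits = ceil(log2(3450)) = ceil(11.7524) = 12 bits


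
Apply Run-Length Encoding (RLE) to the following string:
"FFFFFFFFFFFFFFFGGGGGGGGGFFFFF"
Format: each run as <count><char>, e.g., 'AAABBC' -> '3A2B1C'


Scanning runs left to right:
  i=0: run of 'F' x 15 -> '15F'
  i=15: run of 'G' x 9 -> '9G'
  i=24: run of 'F' x 5 -> '5F'

RLE = 15F9G5F


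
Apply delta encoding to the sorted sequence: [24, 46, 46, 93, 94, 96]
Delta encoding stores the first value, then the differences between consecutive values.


First value: 24
Deltas:
  46 - 24 = 22
  46 - 46 = 0
  93 - 46 = 47
  94 - 93 = 1
  96 - 94 = 2


Delta encoded: [24, 22, 0, 47, 1, 2]


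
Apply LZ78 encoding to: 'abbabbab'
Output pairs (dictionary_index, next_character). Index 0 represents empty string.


LZ78 encoding steps:
Dictionary: {0: ''}
Step 1: w='' (idx 0), next='a' -> output (0, 'a'), add 'a' as idx 1
Step 2: w='' (idx 0), next='b' -> output (0, 'b'), add 'b' as idx 2
Step 3: w='b' (idx 2), next='a' -> output (2, 'a'), add 'ba' as idx 3
Step 4: w='b' (idx 2), next='b' -> output (2, 'b'), add 'bb' as idx 4
Step 5: w='a' (idx 1), next='b' -> output (1, 'b'), add 'ab' as idx 5


Encoded: [(0, 'a'), (0, 'b'), (2, 'a'), (2, 'b'), (1, 'b')]


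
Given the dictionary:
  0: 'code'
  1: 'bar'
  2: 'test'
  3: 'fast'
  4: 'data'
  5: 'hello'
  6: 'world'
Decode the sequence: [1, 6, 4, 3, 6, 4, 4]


Look up each index in the dictionary:
  1 -> 'bar'
  6 -> 'world'
  4 -> 'data'
  3 -> 'fast'
  6 -> 'world'
  4 -> 'data'
  4 -> 'data'

Decoded: "bar world data fast world data data"


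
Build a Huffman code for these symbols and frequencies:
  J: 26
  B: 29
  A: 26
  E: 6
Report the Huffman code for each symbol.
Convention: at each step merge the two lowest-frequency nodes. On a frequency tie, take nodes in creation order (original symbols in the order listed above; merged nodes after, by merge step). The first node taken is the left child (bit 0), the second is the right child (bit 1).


Huffman tree construction:
Step 1: Merge E(6) + J(26) = 32
Step 2: Merge A(26) + B(29) = 55
Step 3: Merge (E+J)(32) + (A+B)(55) = 87
Read each symbol's code off the tree from the root (left child = 0, right child = 1).

Codes:
  J: 01 (length 2)
  B: 11 (length 2)
  A: 10 (length 2)
  E: 00 (length 2)
Average code length: 174/87 = 2.0000 bits/symbol


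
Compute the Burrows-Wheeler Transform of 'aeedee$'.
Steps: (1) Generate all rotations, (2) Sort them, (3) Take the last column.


Rotations (sorted):
  0: $aeedee -> last char: e
  1: aeedee$ -> last char: $
  2: dee$aee -> last char: e
  3: e$aeede -> last char: e
  4: edee$ae -> last char: e
  5: ee$aeed -> last char: d
  6: eedee$a -> last char: a


BWT = e$eeeda


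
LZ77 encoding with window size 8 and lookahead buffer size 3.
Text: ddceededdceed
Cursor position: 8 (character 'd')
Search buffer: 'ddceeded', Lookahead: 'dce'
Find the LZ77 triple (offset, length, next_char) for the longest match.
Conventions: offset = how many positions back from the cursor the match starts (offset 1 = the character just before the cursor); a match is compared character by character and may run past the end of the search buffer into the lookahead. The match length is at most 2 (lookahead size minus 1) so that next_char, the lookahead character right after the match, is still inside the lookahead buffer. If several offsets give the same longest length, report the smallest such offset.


Try each offset into the search buffer:
  offset=1 (pos 7, char 'd'): match length 1
  offset=2 (pos 6, char 'e'): match length 0
  offset=3 (pos 5, char 'd'): match length 1
  offset=4 (pos 4, char 'e'): match length 0
  offset=5 (pos 3, char 'e'): match length 0
  offset=6 (pos 2, char 'c'): match length 0
  offset=7 (pos 1, char 'd'): match length 2
  offset=8 (pos 0, char 'd'): match length 1
Longest match has length 2 at offset 7.
next_char = character at position 8 + 2 = 10 -> 'e'

Best match: offset=7, length=2 (matching 'dc' starting at position 1)
LZ77 triple: (7, 2, 'e')
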